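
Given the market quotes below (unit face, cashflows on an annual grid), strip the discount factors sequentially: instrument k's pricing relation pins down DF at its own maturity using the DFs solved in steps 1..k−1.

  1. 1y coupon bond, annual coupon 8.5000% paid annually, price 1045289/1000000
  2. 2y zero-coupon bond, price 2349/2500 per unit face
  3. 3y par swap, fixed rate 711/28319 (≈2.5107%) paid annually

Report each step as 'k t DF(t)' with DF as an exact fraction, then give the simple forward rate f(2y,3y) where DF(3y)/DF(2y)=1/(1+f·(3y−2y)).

1 1 4817/5000
2 2 2349/2500
3 3 9289/10000
f(2y,3y) = ((2349/2500)/(9289/10000) − 1)/(1) = 107/9289 ≈ 1.1519%

step 1 [1y] bond c/1=17/200: DF=(1045289/1000000 − 17/200·(0))/(1+17/200) = 4817/5000 ≈ 0.963400
step 2 [2y] zero: DF = P = 2349/2500 ≈ 0.939600
step 3 [3y] swap r/1=711/28319: DF=(1 − 711/28319·(0.963400+0.939600))/(1+711/28319) = 9289/10000 ≈ 0.928900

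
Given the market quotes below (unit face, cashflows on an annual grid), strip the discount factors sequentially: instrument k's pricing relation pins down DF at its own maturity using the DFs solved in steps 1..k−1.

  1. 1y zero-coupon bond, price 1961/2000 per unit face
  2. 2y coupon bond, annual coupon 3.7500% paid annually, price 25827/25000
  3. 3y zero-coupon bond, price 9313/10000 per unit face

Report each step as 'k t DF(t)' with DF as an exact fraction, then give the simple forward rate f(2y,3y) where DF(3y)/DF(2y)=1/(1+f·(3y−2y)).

1 1 1961/2000
2 2 9603/10000
3 3 9313/10000
f(2y,3y) = ((9603/10000)/(9313/10000) − 1)/(1) = 290/9313 ≈ 3.1139%

step 1 [1y] zero: DF = P = 1961/2000 ≈ 0.980500
step 2 [2y] bond c/1=3/80: DF=(25827/25000 − 3/80·(0.980500))/(1+3/80) = 9603/10000 ≈ 0.960300
step 3 [3y] zero: DF = P = 9313/10000 ≈ 0.931300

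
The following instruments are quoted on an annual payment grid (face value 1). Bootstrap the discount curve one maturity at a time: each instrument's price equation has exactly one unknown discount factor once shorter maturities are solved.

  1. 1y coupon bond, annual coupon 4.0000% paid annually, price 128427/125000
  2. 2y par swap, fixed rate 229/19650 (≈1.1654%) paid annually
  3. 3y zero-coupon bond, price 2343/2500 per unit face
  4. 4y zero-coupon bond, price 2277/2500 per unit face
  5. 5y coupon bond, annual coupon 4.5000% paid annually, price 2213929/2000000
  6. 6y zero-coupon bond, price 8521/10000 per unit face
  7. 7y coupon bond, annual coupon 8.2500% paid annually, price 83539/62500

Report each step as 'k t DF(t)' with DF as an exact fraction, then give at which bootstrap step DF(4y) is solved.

step 1 [1y] bond c/1=1/25: DF=(128427/125000 − 1/25·(0))/(1+1/25) = 9879/10000 ≈ 0.987900
step 2 [2y] swap r/1=229/19650: DF=(1 − 229/19650·(0.987900))/(1+229/19650) = 9771/10000 ≈ 0.977100
step 3 [3y] zero: DF = P = 2343/2500 ≈ 0.937200
step 4 [4y] zero: DF = P = 2277/2500 ≈ 0.910800
step 5 [5y] bond c/1=9/200: DF=(2213929/2000000 − 9/200·(0.987900+0.977100+0.937200+0.910800))/(1+9/200) = 8951/10000 ≈ 0.895100
step 6 [6y] zero: DF = P = 8521/10000 ≈ 0.852100
step 7 [7y] bond c/1=33/400: DF=(83539/62500 − 33/400·(0.987900+0.977100+0.937200+0.910800+0.895100+0.852100))/(1+33/400) = 811/1000 ≈ 0.811000

1 1 9879/10000
2 2 9771/10000
3 3 2343/2500
4 4 2277/2500
5 5 8951/10000
6 6 8521/10000
7 7 811/1000
DF(4y) is solved at step 4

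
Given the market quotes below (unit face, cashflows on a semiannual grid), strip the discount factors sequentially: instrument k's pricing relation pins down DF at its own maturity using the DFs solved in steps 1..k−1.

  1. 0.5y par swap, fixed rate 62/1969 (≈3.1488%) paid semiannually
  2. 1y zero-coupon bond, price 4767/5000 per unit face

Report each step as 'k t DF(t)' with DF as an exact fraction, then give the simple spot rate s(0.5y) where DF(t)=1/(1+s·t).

step 1 [0.5y] swap r/2=31/1969: DF=(1 − 31/1969·(0))/(1+31/1969) = 1969/2000 ≈ 0.984500
step 2 [1y] zero: DF = P = 4767/5000 ≈ 0.953400

1 1/2 1969/2000
2 1 4767/5000
s(0.5y) = (1/(1969/2000) − 1)/(1/2) = 62/1969 ≈ 3.1488%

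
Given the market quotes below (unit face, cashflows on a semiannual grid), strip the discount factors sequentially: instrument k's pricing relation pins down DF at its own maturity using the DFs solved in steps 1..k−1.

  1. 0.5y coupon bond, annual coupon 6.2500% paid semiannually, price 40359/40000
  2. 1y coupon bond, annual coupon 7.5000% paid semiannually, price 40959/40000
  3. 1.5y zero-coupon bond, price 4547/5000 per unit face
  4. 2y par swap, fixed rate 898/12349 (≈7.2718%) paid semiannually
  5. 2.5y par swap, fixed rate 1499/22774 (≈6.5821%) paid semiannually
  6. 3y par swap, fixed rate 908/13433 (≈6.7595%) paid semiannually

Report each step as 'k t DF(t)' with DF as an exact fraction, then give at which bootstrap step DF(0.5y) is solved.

step 1 [0.5y] bond c/2=1/32: DF=(40359/40000 − 1/32·(0))/(1+1/32) = 1223/1250 ≈ 0.978400
step 2 [1y] bond c/2=3/80: DF=(40959/40000 − 3/80·(0.978400))/(1+3/80) = 2379/2500 ≈ 0.951600
step 3 [1.5y] zero: DF = P = 4547/5000 ≈ 0.909400
step 4 [2y] swap r/2=449/12349: DF=(1 − 449/12349·(0.978400+0.951600+0.909400))/(1+449/12349) = 8653/10000 ≈ 0.865300
step 5 [2.5y] swap r/2=1499/45548: DF=(1 − 1499/45548·(0.978400+0.951600+0.909400+0.865300))/(1+1499/45548) = 8501/10000 ≈ 0.850100
step 6 [3y] swap r/2=454/13433: DF=(1 − 454/13433·(0.978400+0.951600+0.909400+0.865300+0.850100))/(1+454/13433) = 1023/1250 ≈ 0.818400

1 1/2 1223/1250
2 1 2379/2500
3 3/2 4547/5000
4 2 8653/10000
5 5/2 8501/10000
6 3 1023/1250
DF(0.5y) is solved at step 1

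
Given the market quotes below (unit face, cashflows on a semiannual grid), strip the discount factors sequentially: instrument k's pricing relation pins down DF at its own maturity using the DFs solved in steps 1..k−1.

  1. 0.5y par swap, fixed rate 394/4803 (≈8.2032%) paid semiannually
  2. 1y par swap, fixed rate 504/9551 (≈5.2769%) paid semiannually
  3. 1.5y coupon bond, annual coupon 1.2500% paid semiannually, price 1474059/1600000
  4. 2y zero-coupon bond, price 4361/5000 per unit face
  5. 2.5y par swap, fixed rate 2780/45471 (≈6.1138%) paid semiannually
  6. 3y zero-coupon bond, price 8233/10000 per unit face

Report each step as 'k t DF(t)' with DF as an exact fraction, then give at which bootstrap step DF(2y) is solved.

1 1/2 4803/5000
2 1 1187/1250
3 3/2 9037/10000
4 2 4361/5000
5 5/2 861/1000
6 3 8233/10000
DF(2y) is solved at step 4

step 1 [0.5y] swap r/2=197/4803: DF=(1 − 197/4803·(0))/(1+197/4803) = 4803/5000 ≈ 0.960600
step 2 [1y] swap r/2=252/9551: DF=(1 − 252/9551·(0.960600))/(1+252/9551) = 1187/1250 ≈ 0.949600
step 3 [1.5y] bond c/2=1/160: DF=(1474059/1600000 − 1/160·(0.960600+0.949600))/(1+1/160) = 9037/10000 ≈ 0.903700
step 4 [2y] zero: DF = P = 4361/5000 ≈ 0.872200
step 5 [2.5y] swap r/2=1390/45471: DF=(1 − 1390/45471·(0.960600+0.949600+0.903700+0.872200))/(1+1390/45471) = 861/1000 ≈ 0.861000
step 6 [3y] zero: DF = P = 8233/10000 ≈ 0.823300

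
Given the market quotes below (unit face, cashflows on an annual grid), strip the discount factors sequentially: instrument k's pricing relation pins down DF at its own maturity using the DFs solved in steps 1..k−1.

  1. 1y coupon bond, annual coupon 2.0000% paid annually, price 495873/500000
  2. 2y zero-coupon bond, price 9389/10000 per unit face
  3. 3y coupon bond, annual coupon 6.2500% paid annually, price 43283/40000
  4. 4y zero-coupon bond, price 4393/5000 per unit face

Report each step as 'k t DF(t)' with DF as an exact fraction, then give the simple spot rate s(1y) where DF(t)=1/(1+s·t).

1 1 9723/10000
2 2 9389/10000
3 3 453/500
4 4 4393/5000
s(1y) = (1/(9723/10000) − 1)/(1) = 277/9723 ≈ 2.8489%

step 1 [1y] bond c/1=1/50: DF=(495873/500000 − 1/50·(0))/(1+1/50) = 9723/10000 ≈ 0.972300
step 2 [2y] zero: DF = P = 9389/10000 ≈ 0.938900
step 3 [3y] bond c/1=1/16: DF=(43283/40000 − 1/16·(0.972300+0.938900))/(1+1/16) = 453/500 ≈ 0.906000
step 4 [4y] zero: DF = P = 4393/5000 ≈ 0.878600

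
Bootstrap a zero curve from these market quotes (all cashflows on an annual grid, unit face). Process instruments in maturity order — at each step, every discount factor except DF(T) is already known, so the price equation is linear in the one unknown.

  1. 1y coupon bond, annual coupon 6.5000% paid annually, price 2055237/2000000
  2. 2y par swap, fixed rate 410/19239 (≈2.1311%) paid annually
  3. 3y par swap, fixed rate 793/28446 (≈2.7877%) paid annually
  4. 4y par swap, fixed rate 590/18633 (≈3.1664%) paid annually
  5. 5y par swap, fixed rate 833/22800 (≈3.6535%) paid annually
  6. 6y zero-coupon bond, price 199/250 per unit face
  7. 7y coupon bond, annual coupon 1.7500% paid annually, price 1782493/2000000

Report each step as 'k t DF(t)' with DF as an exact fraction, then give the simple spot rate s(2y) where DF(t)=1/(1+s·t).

1 1 9649/10000
2 2 959/1000
3 3 9207/10000
4 4 441/500
5 5 4167/5000
6 6 199/250
7 7 3919/5000
s(2y) = (1/(959/1000) − 1)/(2) = 41/1918 ≈ 2.1376%

step 1 [1y] bond c/1=13/200: DF=(2055237/2000000 − 13/200·(0))/(1+13/200) = 9649/10000 ≈ 0.964900
step 2 [2y] swap r/1=410/19239: DF=(1 − 410/19239·(0.964900))/(1+410/19239) = 959/1000 ≈ 0.959000
step 3 [3y] swap r/1=793/28446: DF=(1 − 793/28446·(0.964900+0.959000))/(1+793/28446) = 9207/10000 ≈ 0.920700
step 4 [4y] swap r/1=590/18633: DF=(1 − 590/18633·(0.964900+0.959000+0.920700))/(1+590/18633) = 441/500 ≈ 0.882000
step 5 [5y] swap r/1=833/22800: DF=(1 − 833/22800·(0.964900+0.959000+0.920700+0.882000))/(1+833/22800) = 4167/5000 ≈ 0.833400
step 6 [6y] zero: DF = P = 199/250 ≈ 0.796000
step 7 [7y] bond c/1=7/400: DF=(1782493/2000000 − 7/400·(0.964900+0.959000+0.920700+0.882000+0.833400+0.796000))/(1+7/400) = 3919/5000 ≈ 0.783800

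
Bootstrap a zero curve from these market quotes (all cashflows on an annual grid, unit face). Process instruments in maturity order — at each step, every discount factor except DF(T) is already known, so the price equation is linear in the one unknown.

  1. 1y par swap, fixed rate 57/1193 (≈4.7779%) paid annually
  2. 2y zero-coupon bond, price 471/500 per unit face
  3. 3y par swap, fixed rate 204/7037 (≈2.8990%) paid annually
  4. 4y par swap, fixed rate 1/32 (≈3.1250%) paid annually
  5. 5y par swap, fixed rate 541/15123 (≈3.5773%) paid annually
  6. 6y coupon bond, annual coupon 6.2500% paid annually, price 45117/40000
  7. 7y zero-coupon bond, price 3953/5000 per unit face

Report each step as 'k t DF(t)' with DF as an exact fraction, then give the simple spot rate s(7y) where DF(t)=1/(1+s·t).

1 1 1193/1250
2 2 471/500
3 3 574/625
4 4 2211/2500
5 5 8377/10000
6 6 7947/10000
7 7 3953/5000
s(7y) = (1/(3953/5000) − 1)/(7) = 1047/27671 ≈ 3.7837%

step 1 [1y] swap r/1=57/1193: DF=(1 − 57/1193·(0))/(1+57/1193) = 1193/1250 ≈ 0.954400
step 2 [2y] zero: DF = P = 471/500 ≈ 0.942000
step 3 [3y] swap r/1=204/7037: DF=(1 − 204/7037·(0.954400+0.942000))/(1+204/7037) = 574/625 ≈ 0.918400
step 4 [4y] swap r/1=1/32: DF=(1 − 1/32·(0.954400+0.942000+0.918400))/(1+1/32) = 2211/2500 ≈ 0.884400
step 5 [5y] swap r/1=541/15123: DF=(1 − 541/15123·(0.954400+0.942000+0.918400+0.884400))/(1+541/15123) = 8377/10000 ≈ 0.837700
step 6 [6y] bond c/1=1/16: DF=(45117/40000 − 1/16·(0.954400+0.942000+0.918400+0.884400+0.837700))/(1+1/16) = 7947/10000 ≈ 0.794700
step 7 [7y] zero: DF = P = 3953/5000 ≈ 0.790600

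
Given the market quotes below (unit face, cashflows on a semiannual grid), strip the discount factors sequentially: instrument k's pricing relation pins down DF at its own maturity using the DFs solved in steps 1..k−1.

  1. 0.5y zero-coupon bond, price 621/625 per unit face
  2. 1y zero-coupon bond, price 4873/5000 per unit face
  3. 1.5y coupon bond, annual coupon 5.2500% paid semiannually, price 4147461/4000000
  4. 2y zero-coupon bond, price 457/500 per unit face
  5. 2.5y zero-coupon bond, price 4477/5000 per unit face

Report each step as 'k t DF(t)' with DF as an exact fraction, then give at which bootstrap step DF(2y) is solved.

1 1/2 621/625
2 1 4873/5000
3 3/2 24/25
4 2 457/500
5 5/2 4477/5000
DF(2y) is solved at step 4

step 1 [0.5y] zero: DF = P = 621/625 ≈ 0.993600
step 2 [1y] zero: DF = P = 4873/5000 ≈ 0.974600
step 3 [1.5y] bond c/2=21/800: DF=(4147461/4000000 − 21/800·(0.993600+0.974600))/(1+21/800) = 24/25 ≈ 0.960000
step 4 [2y] zero: DF = P = 457/500 ≈ 0.914000
step 5 [2.5y] zero: DF = P = 4477/5000 ≈ 0.895400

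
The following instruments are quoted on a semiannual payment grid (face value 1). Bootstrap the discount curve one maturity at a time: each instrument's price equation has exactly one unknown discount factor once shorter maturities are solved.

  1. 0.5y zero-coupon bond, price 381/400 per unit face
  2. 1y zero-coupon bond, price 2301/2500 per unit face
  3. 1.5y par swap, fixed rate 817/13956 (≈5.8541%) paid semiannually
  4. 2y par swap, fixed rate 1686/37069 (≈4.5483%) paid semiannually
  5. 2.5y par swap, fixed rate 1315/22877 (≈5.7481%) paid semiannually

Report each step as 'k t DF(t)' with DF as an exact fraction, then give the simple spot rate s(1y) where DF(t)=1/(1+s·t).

step 1 [0.5y] zero: DF = P = 381/400 ≈ 0.952500
step 2 [1y] zero: DF = P = 2301/2500 ≈ 0.920400
step 3 [1.5y] swap r/2=817/27912: DF=(1 − 817/27912·(0.952500+0.920400))/(1+817/27912) = 9183/10000 ≈ 0.918300
step 4 [2y] swap r/2=843/37069: DF=(1 − 843/37069·(0.952500+0.920400+0.918300))/(1+843/37069) = 9157/10000 ≈ 0.915700
step 5 [2.5y] swap r/2=1315/45754: DF=(1 − 1315/45754·(0.952500+0.920400+0.918300+0.915700))/(1+1315/45754) = 1737/2000 ≈ 0.868500

1 1/2 381/400
2 1 2301/2500
3 3/2 9183/10000
4 2 9157/10000
5 5/2 1737/2000
s(1y) = (1/(2301/2500) − 1)/(1) = 199/2301 ≈ 8.6484%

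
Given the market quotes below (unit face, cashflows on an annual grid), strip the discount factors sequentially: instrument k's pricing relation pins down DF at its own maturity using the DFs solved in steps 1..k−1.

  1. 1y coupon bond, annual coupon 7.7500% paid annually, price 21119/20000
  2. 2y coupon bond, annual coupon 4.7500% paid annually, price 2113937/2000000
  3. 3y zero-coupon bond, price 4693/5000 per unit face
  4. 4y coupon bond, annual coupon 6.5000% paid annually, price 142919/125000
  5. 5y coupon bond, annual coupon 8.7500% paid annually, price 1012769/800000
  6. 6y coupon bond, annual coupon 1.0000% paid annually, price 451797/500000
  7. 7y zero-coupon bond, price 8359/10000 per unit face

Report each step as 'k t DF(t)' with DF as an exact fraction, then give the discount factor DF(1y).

1 1 49/50
2 2 4823/5000
3 3 4693/5000
4 4 561/625
5 5 8599/10000
6 6 8487/10000
7 7 8359/10000
DF(1y) = 49/50 ≈ 0.980000

step 1 [1y] bond c/1=31/400: DF=(21119/20000 − 31/400·(0))/(1+31/400) = 49/50 ≈ 0.980000
step 2 [2y] bond c/1=19/400: DF=(2113937/2000000 − 19/400·(0.980000))/(1+19/400) = 4823/5000 ≈ 0.964600
step 3 [3y] zero: DF = P = 4693/5000 ≈ 0.938600
step 4 [4y] bond c/1=13/200: DF=(142919/125000 − 13/200·(0.980000+0.964600+0.938600))/(1+13/200) = 561/625 ≈ 0.897600
step 5 [5y] bond c/1=7/80: DF=(1012769/800000 − 7/80·(0.980000+0.964600+0.938600+0.897600))/(1+7/80) = 8599/10000 ≈ 0.859900
step 6 [6y] bond c/1=1/100: DF=(451797/500000 − 1/100·(0.980000+0.964600+0.938600+0.897600+0.859900))/(1+1/100) = 8487/10000 ≈ 0.848700
step 7 [7y] zero: DF = P = 8359/10000 ≈ 0.835900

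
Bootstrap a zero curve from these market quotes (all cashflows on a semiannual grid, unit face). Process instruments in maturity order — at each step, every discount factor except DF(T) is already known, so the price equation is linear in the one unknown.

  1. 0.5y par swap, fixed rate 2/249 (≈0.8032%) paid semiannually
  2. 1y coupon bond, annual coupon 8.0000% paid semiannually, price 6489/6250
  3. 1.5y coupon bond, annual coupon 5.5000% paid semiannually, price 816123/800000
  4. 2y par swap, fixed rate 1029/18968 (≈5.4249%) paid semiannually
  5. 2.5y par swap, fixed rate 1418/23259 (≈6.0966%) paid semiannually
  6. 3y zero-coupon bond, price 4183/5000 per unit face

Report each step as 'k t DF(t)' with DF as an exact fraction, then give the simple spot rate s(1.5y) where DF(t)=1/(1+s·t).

step 1 [0.5y] swap r/2=1/249: DF=(1 − 1/249·(0))/(1+1/249) = 249/250 ≈ 0.996000
step 2 [1y] bond c/2=1/25: DF=(6489/6250 − 1/25·(0.996000))/(1+1/25) = 24/25 ≈ 0.960000
step 3 [1.5y] bond c/2=11/400: DF=(816123/800000 − 11/400·(0.996000+0.960000))/(1+11/400) = 1881/2000 ≈ 0.940500
step 4 [2y] swap r/2=1029/37936: DF=(1 − 1029/37936·(0.996000+0.960000+0.940500))/(1+1029/37936) = 8971/10000 ≈ 0.897100
step 5 [2.5y] swap r/2=709/23259: DF=(1 − 709/23259·(0.996000+0.960000+0.940500+0.897100))/(1+709/23259) = 4291/5000 ≈ 0.858200
step 6 [3y] zero: DF = P = 4183/5000 ≈ 0.836600

1 1/2 249/250
2 1 24/25
3 3/2 1881/2000
4 2 8971/10000
5 5/2 4291/5000
6 3 4183/5000
s(1.5y) = (1/(1881/2000) − 1)/(3/2) = 238/5643 ≈ 4.2176%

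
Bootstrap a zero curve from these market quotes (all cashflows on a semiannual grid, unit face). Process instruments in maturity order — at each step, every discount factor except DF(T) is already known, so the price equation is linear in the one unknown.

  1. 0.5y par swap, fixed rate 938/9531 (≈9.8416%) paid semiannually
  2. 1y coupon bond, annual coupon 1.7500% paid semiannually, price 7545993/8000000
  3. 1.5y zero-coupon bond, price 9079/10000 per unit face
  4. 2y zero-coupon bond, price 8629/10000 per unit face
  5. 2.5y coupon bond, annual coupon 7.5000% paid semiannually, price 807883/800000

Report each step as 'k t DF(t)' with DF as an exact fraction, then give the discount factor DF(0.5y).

1 1/2 9531/10000
2 1 2317/2500
3 3/2 9079/10000
4 2 8629/10000
5 5/2 4207/5000
DF(0.5y) = 9531/10000 ≈ 0.953100

step 1 [0.5y] swap r/2=469/9531: DF=(1 − 469/9531·(0))/(1+469/9531) = 9531/10000 ≈ 0.953100
step 2 [1y] bond c/2=7/800: DF=(7545993/8000000 − 7/800·(0.953100))/(1+7/800) = 2317/2500 ≈ 0.926800
step 3 [1.5y] zero: DF = P = 9079/10000 ≈ 0.907900
step 4 [2y] zero: DF = P = 8629/10000 ≈ 0.862900
step 5 [2.5y] bond c/2=3/80: DF=(807883/800000 − 3/80·(0.953100+0.926800+0.907900+0.862900))/(1+3/80) = 4207/5000 ≈ 0.841400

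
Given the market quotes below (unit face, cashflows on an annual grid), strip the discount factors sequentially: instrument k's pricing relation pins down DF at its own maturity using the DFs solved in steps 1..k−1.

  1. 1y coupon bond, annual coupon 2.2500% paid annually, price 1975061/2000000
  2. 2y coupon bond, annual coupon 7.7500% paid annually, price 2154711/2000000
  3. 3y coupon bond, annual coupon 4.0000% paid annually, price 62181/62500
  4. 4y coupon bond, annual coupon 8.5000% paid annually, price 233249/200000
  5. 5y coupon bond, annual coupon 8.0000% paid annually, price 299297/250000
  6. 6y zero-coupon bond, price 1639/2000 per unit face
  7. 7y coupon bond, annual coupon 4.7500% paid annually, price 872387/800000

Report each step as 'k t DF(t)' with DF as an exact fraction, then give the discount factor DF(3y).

1 1 4829/5000
2 2 1163/1250
3 3 8837/10000
4 4 8571/10000
5 5 8391/10000
6 6 1639/2000
7 7 8009/10000
DF(3y) = 8837/10000 ≈ 0.883700

step 1 [1y] bond c/1=9/400: DF=(1975061/2000000 − 9/400·(0))/(1+9/400) = 4829/5000 ≈ 0.965800
step 2 [2y] bond c/1=31/400: DF=(2154711/2000000 − 31/400·(0.965800))/(1+31/400) = 1163/1250 ≈ 0.930400
step 3 [3y] bond c/1=1/25: DF=(62181/62500 − 1/25·(0.965800+0.930400))/(1+1/25) = 8837/10000 ≈ 0.883700
step 4 [4y] bond c/1=17/200: DF=(233249/200000 − 17/200·(0.965800+0.930400+0.883700))/(1+17/200) = 8571/10000 ≈ 0.857100
step 5 [5y] bond c/1=2/25: DF=(299297/250000 − 2/25·(0.965800+0.930400+0.883700+0.857100))/(1+2/25) = 8391/10000 ≈ 0.839100
step 6 [6y] zero: DF = P = 1639/2000 ≈ 0.819500
step 7 [7y] bond c/1=19/400: DF=(872387/800000 − 19/400·(0.965800+0.930400+0.883700+0.857100+0.839100+0.819500))/(1+19/400) = 8009/10000 ≈ 0.800900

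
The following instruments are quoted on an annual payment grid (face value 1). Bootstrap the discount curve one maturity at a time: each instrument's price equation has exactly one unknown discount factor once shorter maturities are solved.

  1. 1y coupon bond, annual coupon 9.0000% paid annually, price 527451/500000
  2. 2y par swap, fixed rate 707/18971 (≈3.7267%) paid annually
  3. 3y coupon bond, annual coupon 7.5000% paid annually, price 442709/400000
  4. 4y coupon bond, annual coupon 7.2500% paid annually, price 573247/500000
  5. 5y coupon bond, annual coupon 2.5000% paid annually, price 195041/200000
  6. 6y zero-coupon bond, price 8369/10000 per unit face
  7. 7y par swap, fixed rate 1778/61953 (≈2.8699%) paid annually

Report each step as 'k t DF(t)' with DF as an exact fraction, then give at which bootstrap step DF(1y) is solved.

1 1 4839/5000
2 2 9293/10000
3 3 2243/2500
4 4 8801/10000
5 5 4309/5000
6 6 8369/10000
7 7 4111/5000
DF(1y) is solved at step 1

step 1 [1y] bond c/1=9/100: DF=(527451/500000 − 9/100·(0))/(1+9/100) = 4839/5000 ≈ 0.967800
step 2 [2y] swap r/1=707/18971: DF=(1 − 707/18971·(0.967800))/(1+707/18971) = 9293/10000 ≈ 0.929300
step 3 [3y] bond c/1=3/40: DF=(442709/400000 − 3/40·(0.967800+0.929300))/(1+3/40) = 2243/2500 ≈ 0.897200
step 4 [4y] bond c/1=29/400: DF=(573247/500000 − 29/400·(0.967800+0.929300+0.897200))/(1+29/400) = 8801/10000 ≈ 0.880100
step 5 [5y] bond c/1=1/40: DF=(195041/200000 − 1/40·(0.967800+0.929300+0.897200+0.880100))/(1+1/40) = 4309/5000 ≈ 0.861800
step 6 [6y] zero: DF = P = 8369/10000 ≈ 0.836900
step 7 [7y] swap r/1=1778/61953: DF=(1 − 1778/61953·(0.967800+0.929300+0.897200+0.880100+0.861800+0.836900))/(1+1778/61953) = 4111/5000 ≈ 0.822200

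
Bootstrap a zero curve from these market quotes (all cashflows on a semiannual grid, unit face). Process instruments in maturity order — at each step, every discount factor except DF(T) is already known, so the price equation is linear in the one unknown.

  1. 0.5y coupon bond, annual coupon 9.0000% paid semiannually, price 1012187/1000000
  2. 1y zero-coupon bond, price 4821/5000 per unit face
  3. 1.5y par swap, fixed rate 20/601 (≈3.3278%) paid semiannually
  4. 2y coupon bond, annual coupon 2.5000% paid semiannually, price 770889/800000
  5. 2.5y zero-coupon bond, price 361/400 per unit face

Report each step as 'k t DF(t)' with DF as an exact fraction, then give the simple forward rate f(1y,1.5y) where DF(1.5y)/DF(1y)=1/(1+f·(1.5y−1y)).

step 1 [0.5y] bond c/2=9/200: DF=(1012187/1000000 − 9/200·(0))/(1+9/200) = 4843/5000 ≈ 0.968600
step 2 [1y] zero: DF = P = 4821/5000 ≈ 0.964200
step 3 [1.5y] swap r/2=10/601: DF=(1 − 10/601·(0.968600+0.964200))/(1+10/601) = 119/125 ≈ 0.952000
step 4 [2y] bond c/2=1/80: DF=(770889/800000 − 1/80·(0.968600+0.964200+0.952000))/(1+1/80) = 9161/10000 ≈ 0.916100
step 5 [2.5y] zero: DF = P = 361/400 ≈ 0.902500

1 1/2 4843/5000
2 1 4821/5000
3 3/2 119/125
4 2 9161/10000
5 5/2 361/400
f(1y,1.5y) = ((4821/5000)/(119/125) − 1)/(1/2) = 61/2380 ≈ 2.5630%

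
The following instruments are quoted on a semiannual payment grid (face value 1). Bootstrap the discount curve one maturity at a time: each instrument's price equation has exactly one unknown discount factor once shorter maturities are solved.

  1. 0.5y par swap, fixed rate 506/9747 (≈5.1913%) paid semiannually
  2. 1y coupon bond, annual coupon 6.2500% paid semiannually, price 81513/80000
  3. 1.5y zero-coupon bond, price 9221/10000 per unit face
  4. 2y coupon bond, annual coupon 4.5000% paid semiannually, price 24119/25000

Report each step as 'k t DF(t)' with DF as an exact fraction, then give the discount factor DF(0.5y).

1 1/2 9747/10000
2 1 1917/2000
3 3/2 9221/10000
4 2 8807/10000
DF(0.5y) = 9747/10000 ≈ 0.974700

step 1 [0.5y] swap r/2=253/9747: DF=(1 − 253/9747·(0))/(1+253/9747) = 9747/10000 ≈ 0.974700
step 2 [1y] bond c/2=1/32: DF=(81513/80000 − 1/32·(0.974700))/(1+1/32) = 1917/2000 ≈ 0.958500
step 3 [1.5y] zero: DF = P = 9221/10000 ≈ 0.922100
step 4 [2y] bond c/2=9/400: DF=(24119/25000 − 9/400·(0.974700+0.958500+0.922100))/(1+9/400) = 8807/10000 ≈ 0.880700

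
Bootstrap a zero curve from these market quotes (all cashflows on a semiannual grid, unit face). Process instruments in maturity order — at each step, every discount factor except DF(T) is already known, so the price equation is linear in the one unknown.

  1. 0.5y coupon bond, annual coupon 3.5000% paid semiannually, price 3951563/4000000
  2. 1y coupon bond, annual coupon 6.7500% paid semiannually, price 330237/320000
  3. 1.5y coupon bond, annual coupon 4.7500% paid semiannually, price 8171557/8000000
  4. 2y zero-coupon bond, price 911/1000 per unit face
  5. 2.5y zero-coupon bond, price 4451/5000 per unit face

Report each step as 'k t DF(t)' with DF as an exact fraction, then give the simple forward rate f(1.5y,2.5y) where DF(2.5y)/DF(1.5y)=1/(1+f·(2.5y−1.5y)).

1 1/2 9709/10000
2 1 4833/5000
3 3/2 1191/1250
4 2 911/1000
5 5/2 4451/5000
f(1.5y,2.5y) = ((1191/1250)/(4451/5000) − 1)/(1) = 313/4451 ≈ 7.0321%

step 1 [0.5y] bond c/2=7/400: DF=(3951563/4000000 − 7/400·(0))/(1+7/400) = 9709/10000 ≈ 0.970900
step 2 [1y] bond c/2=27/800: DF=(330237/320000 − 27/800·(0.970900))/(1+27/800) = 4833/5000 ≈ 0.966600
step 3 [1.5y] bond c/2=19/800: DF=(8171557/8000000 − 19/800·(0.970900+0.966600))/(1+19/800) = 1191/1250 ≈ 0.952800
step 4 [2y] zero: DF = P = 911/1000 ≈ 0.911000
step 5 [2.5y] zero: DF = P = 4451/5000 ≈ 0.890200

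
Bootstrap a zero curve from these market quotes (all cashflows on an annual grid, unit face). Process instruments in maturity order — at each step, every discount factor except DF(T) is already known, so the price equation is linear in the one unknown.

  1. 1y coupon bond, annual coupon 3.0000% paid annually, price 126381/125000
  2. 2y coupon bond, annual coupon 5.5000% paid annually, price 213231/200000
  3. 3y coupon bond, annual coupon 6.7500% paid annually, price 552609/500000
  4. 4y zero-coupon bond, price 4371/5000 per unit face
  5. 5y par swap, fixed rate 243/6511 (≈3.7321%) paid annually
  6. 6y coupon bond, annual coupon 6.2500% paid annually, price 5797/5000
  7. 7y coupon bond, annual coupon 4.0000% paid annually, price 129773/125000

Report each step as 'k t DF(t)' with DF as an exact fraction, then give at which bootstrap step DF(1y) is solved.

step 1 [1y] bond c/1=3/100: DF=(126381/125000 − 3/100·(0))/(1+3/100) = 1227/1250 ≈ 0.981600
step 2 [2y] bond c/1=11/200: DF=(213231/200000 − 11/200·(0.981600))/(1+11/200) = 4797/5000 ≈ 0.959400
step 3 [3y] bond c/1=27/400: DF=(552609/500000 − 27/400·(0.981600+0.959400))/(1+27/400) = 4563/5000 ≈ 0.912600
step 4 [4y] zero: DF = P = 4371/5000 ≈ 0.874200
step 5 [5y] swap r/1=243/6511: DF=(1 − 243/6511·(0.981600+0.959400+0.912600+0.874200))/(1+243/6511) = 8299/10000 ≈ 0.829900
step 6 [6y] bond c/1=1/16: DF=(5797/5000 − 1/16·(0.981600+0.959400+0.912600+0.874200+0.829900))/(1+1/16) = 8231/10000 ≈ 0.823100
step 7 [7y] bond c/1=1/25: DF=(129773/125000 − 1/25·(0.981600+0.959400+0.912600+0.874200+0.829900+0.823100))/(1+1/25) = 7913/10000 ≈ 0.791300

1 1 1227/1250
2 2 4797/5000
3 3 4563/5000
4 4 4371/5000
5 5 8299/10000
6 6 8231/10000
7 7 7913/10000
DF(1y) is solved at step 1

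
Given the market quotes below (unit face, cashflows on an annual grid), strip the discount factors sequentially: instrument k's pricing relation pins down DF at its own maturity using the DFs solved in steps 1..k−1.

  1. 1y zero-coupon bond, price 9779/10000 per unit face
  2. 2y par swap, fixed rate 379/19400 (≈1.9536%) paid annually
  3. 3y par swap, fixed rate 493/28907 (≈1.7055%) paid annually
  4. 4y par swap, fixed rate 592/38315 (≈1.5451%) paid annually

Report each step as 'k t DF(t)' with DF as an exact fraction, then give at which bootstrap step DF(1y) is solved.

step 1 [1y] zero: DF = P = 9779/10000 ≈ 0.977900
step 2 [2y] swap r/1=379/19400: DF=(1 − 379/19400·(0.977900))/(1+379/19400) = 9621/10000 ≈ 0.962100
step 3 [3y] swap r/1=493/28907: DF=(1 − 493/28907·(0.977900+0.962100))/(1+493/28907) = 9507/10000 ≈ 0.950700
step 4 [4y] swap r/1=592/38315: DF=(1 − 592/38315·(0.977900+0.962100+0.950700))/(1+592/38315) = 588/625 ≈ 0.940800

1 1 9779/10000
2 2 9621/10000
3 3 9507/10000
4 4 588/625
DF(1y) is solved at step 1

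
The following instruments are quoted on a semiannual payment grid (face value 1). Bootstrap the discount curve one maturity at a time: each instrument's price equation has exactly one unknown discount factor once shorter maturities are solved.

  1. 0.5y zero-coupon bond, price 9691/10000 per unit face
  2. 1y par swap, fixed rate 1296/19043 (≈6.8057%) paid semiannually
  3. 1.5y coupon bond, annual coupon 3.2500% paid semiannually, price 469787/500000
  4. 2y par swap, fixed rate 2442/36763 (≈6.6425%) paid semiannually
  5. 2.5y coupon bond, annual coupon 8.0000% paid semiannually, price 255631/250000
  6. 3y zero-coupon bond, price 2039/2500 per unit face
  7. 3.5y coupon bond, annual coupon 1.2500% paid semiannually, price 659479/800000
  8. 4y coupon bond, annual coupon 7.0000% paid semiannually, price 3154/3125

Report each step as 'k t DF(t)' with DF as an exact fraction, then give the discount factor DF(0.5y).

step 1 [0.5y] zero: DF = P = 9691/10000 ≈ 0.969100
step 2 [1y] swap r/2=648/19043: DF=(1 − 648/19043·(0.969100))/(1+648/19043) = 1169/1250 ≈ 0.935200
step 3 [1.5y] bond c/2=13/800: DF=(469787/500000 − 13/800·(0.969100+0.935200))/(1+13/800) = 8941/10000 ≈ 0.894100
step 4 [2y] swap r/2=1221/36763: DF=(1 − 1221/36763·(0.969100+0.935200+0.894100))/(1+1221/36763) = 8779/10000 ≈ 0.877900
step 5 [2.5y] bond c/2=1/25: DF=(255631/250000 − 1/25·(0.969100+0.935200+0.894100+0.877900))/(1+1/25) = 4209/5000 ≈ 0.841800
step 6 [3y] zero: DF = P = 2039/2500 ≈ 0.815600
step 7 [3.5y] bond c/2=1/160: DF=(659479/800000 − 1/160·(0.969100+0.935200+0.894100+0.877900+0.841800+0.815600))/(1+1/160) = 7861/10000 ≈ 0.786100
step 8 [4y] bond c/2=7/200: DF=(3154/3125 − 7/200·(0.969100+0.935200+0.894100+0.877900+0.841800+0.815600+0.786100))/(1+7/200) = 3841/5000 ≈ 0.768200

1 1/2 9691/10000
2 1 1169/1250
3 3/2 8941/10000
4 2 8779/10000
5 5/2 4209/5000
6 3 2039/2500
7 7/2 7861/10000
8 4 3841/5000
DF(0.5y) = 9691/10000 ≈ 0.969100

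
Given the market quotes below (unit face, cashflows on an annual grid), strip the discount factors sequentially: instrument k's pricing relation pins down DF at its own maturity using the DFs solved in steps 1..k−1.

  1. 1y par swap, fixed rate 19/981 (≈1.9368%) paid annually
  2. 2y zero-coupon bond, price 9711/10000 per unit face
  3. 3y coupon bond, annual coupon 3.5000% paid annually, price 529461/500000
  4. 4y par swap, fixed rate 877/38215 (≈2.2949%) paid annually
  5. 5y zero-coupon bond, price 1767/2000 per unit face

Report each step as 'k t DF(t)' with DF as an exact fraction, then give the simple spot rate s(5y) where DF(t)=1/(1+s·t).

step 1 [1y] swap r/1=19/981: DF=(1 − 19/981·(0))/(1+19/981) = 981/1000 ≈ 0.981000
step 2 [2y] zero: DF = P = 9711/10000 ≈ 0.971100
step 3 [3y] bond c/1=7/200: DF=(529461/500000 − 7/200·(0.981000+0.971100))/(1+7/200) = 9571/10000 ≈ 0.957100
step 4 [4y] swap r/1=877/38215: DF=(1 − 877/38215·(0.981000+0.971100+0.957100))/(1+877/38215) = 9123/10000 ≈ 0.912300
step 5 [5y] zero: DF = P = 1767/2000 ≈ 0.883500

1 1 981/1000
2 2 9711/10000
3 3 9571/10000
4 4 9123/10000
5 5 1767/2000
s(5y) = (1/(1767/2000) − 1)/(5) = 233/8835 ≈ 2.6372%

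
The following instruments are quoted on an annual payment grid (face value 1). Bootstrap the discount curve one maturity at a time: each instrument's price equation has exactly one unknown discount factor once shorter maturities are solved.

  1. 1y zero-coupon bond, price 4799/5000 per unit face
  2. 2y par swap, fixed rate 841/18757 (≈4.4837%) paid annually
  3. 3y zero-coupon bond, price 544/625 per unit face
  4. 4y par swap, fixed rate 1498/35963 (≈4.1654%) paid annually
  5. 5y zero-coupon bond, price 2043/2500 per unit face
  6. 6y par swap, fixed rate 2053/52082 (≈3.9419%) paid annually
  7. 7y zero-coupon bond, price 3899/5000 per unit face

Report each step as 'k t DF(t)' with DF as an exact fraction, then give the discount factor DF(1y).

step 1 [1y] zero: DF = P = 4799/5000 ≈ 0.959800
step 2 [2y] swap r/1=841/18757: DF=(1 − 841/18757·(0.959800))/(1+841/18757) = 9159/10000 ≈ 0.915900
step 3 [3y] zero: DF = P = 544/625 ≈ 0.870400
step 4 [4y] swap r/1=1498/35963: DF=(1 − 1498/35963·(0.959800+0.915900+0.870400))/(1+1498/35963) = 4251/5000 ≈ 0.850200
step 5 [5y] zero: DF = P = 2043/2500 ≈ 0.817200
step 6 [6y] swap r/1=2053/52082: DF=(1 − 2053/52082·(0.959800+0.915900+0.870400+0.850200+0.817200))/(1+2053/52082) = 7947/10000 ≈ 0.794700
step 7 [7y] zero: DF = P = 3899/5000 ≈ 0.779800

1 1 4799/5000
2 2 9159/10000
3 3 544/625
4 4 4251/5000
5 5 2043/2500
6 6 7947/10000
7 7 3899/5000
DF(1y) = 4799/5000 ≈ 0.959800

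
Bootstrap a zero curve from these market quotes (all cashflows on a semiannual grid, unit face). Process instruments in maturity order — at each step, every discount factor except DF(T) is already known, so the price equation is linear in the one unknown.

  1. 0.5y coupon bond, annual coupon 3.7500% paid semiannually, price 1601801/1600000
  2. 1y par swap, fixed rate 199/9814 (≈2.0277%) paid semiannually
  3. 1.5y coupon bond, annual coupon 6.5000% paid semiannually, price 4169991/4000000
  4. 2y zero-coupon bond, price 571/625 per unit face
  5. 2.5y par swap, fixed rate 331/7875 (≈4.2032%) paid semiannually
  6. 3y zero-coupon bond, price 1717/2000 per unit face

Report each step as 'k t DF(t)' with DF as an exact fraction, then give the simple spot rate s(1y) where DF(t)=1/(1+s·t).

step 1 [0.5y] bond c/2=3/160: DF=(1601801/1600000 − 3/160·(0))/(1+3/160) = 9827/10000 ≈ 0.982700
step 2 [1y] swap r/2=199/19628: DF=(1 − 199/19628·(0.982700))/(1+199/19628) = 9801/10000 ≈ 0.980100
step 3 [1.5y] bond c/2=13/400: DF=(4169991/4000000 − 13/400·(0.982700+0.980100))/(1+13/400) = 9479/10000 ≈ 0.947900
step 4 [2y] zero: DF = P = 571/625 ≈ 0.913600
step 5 [2.5y] swap r/2=331/15750: DF=(1 − 331/15750·(0.982700+0.980100+0.947900+0.913600))/(1+331/15750) = 9007/10000 ≈ 0.900700
step 6 [3y] zero: DF = P = 1717/2000 ≈ 0.858500

1 1/2 9827/10000
2 1 9801/10000
3 3/2 9479/10000
4 2 571/625
5 5/2 9007/10000
6 3 1717/2000
s(1y) = (1/(9801/10000) − 1)/(1) = 199/9801 ≈ 2.0304%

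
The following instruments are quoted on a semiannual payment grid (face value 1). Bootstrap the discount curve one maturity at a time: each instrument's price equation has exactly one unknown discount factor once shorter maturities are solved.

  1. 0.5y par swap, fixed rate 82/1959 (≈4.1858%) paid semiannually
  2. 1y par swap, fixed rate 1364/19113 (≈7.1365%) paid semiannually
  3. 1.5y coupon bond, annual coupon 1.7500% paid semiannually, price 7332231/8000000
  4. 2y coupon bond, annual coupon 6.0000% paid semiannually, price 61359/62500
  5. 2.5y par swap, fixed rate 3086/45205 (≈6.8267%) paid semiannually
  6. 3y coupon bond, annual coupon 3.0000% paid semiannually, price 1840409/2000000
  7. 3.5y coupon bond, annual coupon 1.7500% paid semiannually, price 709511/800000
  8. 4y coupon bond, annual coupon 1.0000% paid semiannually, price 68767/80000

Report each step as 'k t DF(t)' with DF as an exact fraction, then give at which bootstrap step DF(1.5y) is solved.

step 1 [0.5y] swap r/2=41/1959: DF=(1 − 41/1959·(0))/(1+41/1959) = 1959/2000 ≈ 0.979500
step 2 [1y] swap r/2=682/19113: DF=(1 − 682/19113·(0.979500))/(1+682/19113) = 4659/5000 ≈ 0.931800
step 3 [1.5y] bond c/2=7/800: DF=(7332231/8000000 − 7/800·(0.979500+0.931800))/(1+7/800) = 223/250 ≈ 0.892000
step 4 [2y] bond c/2=3/100: DF=(61359/62500 − 3/100·(0.979500+0.931800+0.892000))/(1+3/100) = 1743/2000 ≈ 0.871500
step 5 [2.5y] swap r/2=1543/45205: DF=(1 − 1543/45205·(0.979500+0.931800+0.892000+0.871500))/(1+1543/45205) = 8457/10000 ≈ 0.845700
step 6 [3y] bond c/2=3/200: DF=(1840409/2000000 − 3/200·(0.979500+0.931800+0.892000+0.871500+0.845700))/(1+3/200) = 4199/5000 ≈ 0.839800
step 7 [3.5y] bond c/2=7/800: DF=(709511/800000 − 7/800·(0.979500+0.931800+0.892000+0.871500+0.845700+0.839800))/(1+7/800) = 8327/10000 ≈ 0.832700
step 8 [4y] bond c/2=1/200: DF=(68767/80000 − 1/200·(0.979500+0.931800+0.892000+0.871500+0.845700+0.839800+0.832700))/(1+1/200) = 1649/2000 ≈ 0.824500

1 1/2 1959/2000
2 1 4659/5000
3 3/2 223/250
4 2 1743/2000
5 5/2 8457/10000
6 3 4199/5000
7 7/2 8327/10000
8 4 1649/2000
DF(1.5y) is solved at step 3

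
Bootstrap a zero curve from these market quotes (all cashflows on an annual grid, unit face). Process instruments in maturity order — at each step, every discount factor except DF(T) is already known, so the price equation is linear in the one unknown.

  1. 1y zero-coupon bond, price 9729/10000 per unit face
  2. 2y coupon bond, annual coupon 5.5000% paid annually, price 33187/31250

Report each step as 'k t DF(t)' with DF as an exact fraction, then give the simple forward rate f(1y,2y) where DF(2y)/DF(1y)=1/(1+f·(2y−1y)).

1 1 9729/10000
2 2 9559/10000
f(1y,2y) = ((9729/10000)/(9559/10000) − 1)/(1) = 170/9559 ≈ 1.7784%

step 1 [1y] zero: DF = P = 9729/10000 ≈ 0.972900
step 2 [2y] bond c/1=11/200: DF=(33187/31250 − 11/200·(0.972900))/(1+11/200) = 9559/10000 ≈ 0.955900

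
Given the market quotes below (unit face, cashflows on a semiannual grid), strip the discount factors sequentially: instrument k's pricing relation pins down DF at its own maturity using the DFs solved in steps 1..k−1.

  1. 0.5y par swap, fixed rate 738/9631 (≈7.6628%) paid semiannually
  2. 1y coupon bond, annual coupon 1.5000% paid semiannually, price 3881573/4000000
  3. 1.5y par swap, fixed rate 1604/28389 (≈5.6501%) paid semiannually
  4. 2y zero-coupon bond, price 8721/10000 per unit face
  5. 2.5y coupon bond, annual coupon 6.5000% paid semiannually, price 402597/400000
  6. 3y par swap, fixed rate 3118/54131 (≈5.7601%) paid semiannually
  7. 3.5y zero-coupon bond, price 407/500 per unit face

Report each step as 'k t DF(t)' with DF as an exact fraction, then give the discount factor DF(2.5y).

1 1/2 9631/10000
2 1 239/250
3 3/2 4599/5000
4 2 8721/10000
5 5/2 429/500
6 3 8441/10000
7 7/2 407/500
DF(2.5y) = 429/500 ≈ 0.858000

step 1 [0.5y] swap r/2=369/9631: DF=(1 − 369/9631·(0))/(1+369/9631) = 9631/10000 ≈ 0.963100
step 2 [1y] bond c/2=3/400: DF=(3881573/4000000 − 3/400·(0.963100))/(1+3/400) = 239/250 ≈ 0.956000
step 3 [1.5y] swap r/2=802/28389: DF=(1 − 802/28389·(0.963100+0.956000))/(1+802/28389) = 4599/5000 ≈ 0.919800
step 4 [2y] zero: DF = P = 8721/10000 ≈ 0.872100
step 5 [2.5y] bond c/2=13/400: DF=(402597/400000 − 13/400·(0.963100+0.956000+0.919800+0.872100))/(1+13/400) = 429/500 ≈ 0.858000
step 6 [3y] swap r/2=1559/54131: DF=(1 − 1559/54131·(0.963100+0.956000+0.919800+0.872100+0.858000))/(1+1559/54131) = 8441/10000 ≈ 0.844100
step 7 [3.5y] zero: DF = P = 407/500 ≈ 0.814000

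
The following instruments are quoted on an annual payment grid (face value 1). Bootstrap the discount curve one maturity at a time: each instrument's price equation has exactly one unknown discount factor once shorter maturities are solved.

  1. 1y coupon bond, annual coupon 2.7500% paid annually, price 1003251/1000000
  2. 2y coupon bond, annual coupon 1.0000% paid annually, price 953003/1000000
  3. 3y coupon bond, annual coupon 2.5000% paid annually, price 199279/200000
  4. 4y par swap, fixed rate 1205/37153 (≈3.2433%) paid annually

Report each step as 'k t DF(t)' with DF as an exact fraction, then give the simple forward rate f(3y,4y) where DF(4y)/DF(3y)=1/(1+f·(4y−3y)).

step 1 [1y] bond c/1=11/400: DF=(1003251/1000000 − 11/400·(0))/(1+11/400) = 2441/2500 ≈ 0.976400
step 2 [2y] bond c/1=1/100: DF=(953003/1000000 − 1/100·(0.976400))/(1+1/100) = 9339/10000 ≈ 0.933900
step 3 [3y] bond c/1=1/40: DF=(199279/200000 − 1/40·(0.976400+0.933900))/(1+1/40) = 1851/2000 ≈ 0.925500
step 4 [4y] swap r/1=1205/37153: DF=(1 − 1205/37153·(0.976400+0.933900+0.925500))/(1+1205/37153) = 1759/2000 ≈ 0.879500

1 1 2441/2500
2 2 9339/10000
3 3 1851/2000
4 4 1759/2000
f(3y,4y) = ((1851/2000)/(1759/2000) − 1)/(1) = 92/1759 ≈ 5.2302%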